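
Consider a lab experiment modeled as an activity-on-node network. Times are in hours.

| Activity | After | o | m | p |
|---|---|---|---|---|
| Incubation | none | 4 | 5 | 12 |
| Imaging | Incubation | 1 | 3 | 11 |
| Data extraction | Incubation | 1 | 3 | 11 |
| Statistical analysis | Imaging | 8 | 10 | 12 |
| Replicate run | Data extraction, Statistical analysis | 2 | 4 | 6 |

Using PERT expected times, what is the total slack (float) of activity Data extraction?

te_Incubation = (4 + 4·5 + 12)/6 = 36/6 = 6
te_Imaging = (1 + 4·3 + 11)/6 = 24/6 = 4
te_Data extraction = (1 + 4·3 + 11)/6 = 24/6 = 4
te_Statistical analysis = (8 + 4·10 + 12)/6 = 60/6 = 10
te_Replicate run = (2 + 4·4 + 6)/6 = 24/6 = 4

Forward pass:
ES_Incubation = 0; EF_Incubation = 6
ES_Imaging = 6; EF_Imaging = 6+4 = 10
ES_Data extraction = 6; EF_Data extraction = 6+4 = 10
ES_Statistical analysis = 10; EF_Statistical analysis = 10+10 = 20
ES_Replicate run = max(EF_Data extraction=10, EF_Statistical analysis=20) = 20; EF_Replicate run = 20+4 = 24
Expected project duration μ = 24 hours. Critical path: Incubation → Imaging → Statistical analysis → Replicate run.

Backward pass:
LF_Replicate run = 24; LS_Replicate run = 24−4 = 20
LF_Statistical analysis = LS_Replicate run = 20; LS_Statistical analysis = 20−10 = 10
LF_Data extraction = LS_Replicate run = 20; LS_Data extraction = 20−4 = 16
LF_Imaging = LS_Statistical analysis = 10; LS_Imaging = 10−4 = 6
LF_Incubation = min(LS_Imaging=6, LS_Data extraction=16) = 6; LS_Incubation = 6−6 = 0
Slack_Data extraction = LS_Data extraction − ES_Data extraction = 16 − 6 = 10

10 hours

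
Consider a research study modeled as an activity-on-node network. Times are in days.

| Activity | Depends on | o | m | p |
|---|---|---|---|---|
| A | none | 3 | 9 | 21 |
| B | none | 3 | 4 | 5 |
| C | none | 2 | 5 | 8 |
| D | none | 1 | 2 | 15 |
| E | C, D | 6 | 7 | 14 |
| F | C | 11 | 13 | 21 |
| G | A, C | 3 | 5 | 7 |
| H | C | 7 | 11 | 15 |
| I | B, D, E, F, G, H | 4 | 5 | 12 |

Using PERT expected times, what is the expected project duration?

te_A = (3 + 4·9 + 21)/6 = 60/6 = 10
te_B = (3 + 4·4 + 5)/6 = 24/6 = 4
te_C = (2 + 4·5 + 8)/6 = 30/6 = 5
te_D = (1 + 4·2 + 15)/6 = 24/6 = 4
te_E = (6 + 4·7 + 14)/6 = 48/6 = 8
te_F = (11 + 4·13 + 21)/6 = 84/6 = 14
te_G = (3 + 4·5 + 7)/6 = 30/6 = 5
te_H = (7 + 4·11 + 15)/6 = 66/6 = 11
te_I = (4 + 4·5 + 12)/6 = 36/6 = 6

Forward pass:
ES_A = 0; EF_A = 10
ES_B = 0; EF_B = 4
ES_C = 0; EF_C = 5
ES_D = 0; EF_D = 4
ES_E = max(EF_C=5, EF_D=4) = 5; EF_E = 5+8 = 13
ES_F = 5; EF_F = 5+14 = 19
ES_G = max(EF_A=10, EF_C=5) = 10; EF_G = 10+5 = 15
ES_H = 5; EF_H = 5+11 = 16
ES_I = max(EF_B=4, EF_D=4, EF_E=13, EF_F=19, EF_G=15, EF_H=16) = 19; EF_I = 19+6 = 25
Expected project duration μ = 25 days. Critical path: C → F → I.

25 days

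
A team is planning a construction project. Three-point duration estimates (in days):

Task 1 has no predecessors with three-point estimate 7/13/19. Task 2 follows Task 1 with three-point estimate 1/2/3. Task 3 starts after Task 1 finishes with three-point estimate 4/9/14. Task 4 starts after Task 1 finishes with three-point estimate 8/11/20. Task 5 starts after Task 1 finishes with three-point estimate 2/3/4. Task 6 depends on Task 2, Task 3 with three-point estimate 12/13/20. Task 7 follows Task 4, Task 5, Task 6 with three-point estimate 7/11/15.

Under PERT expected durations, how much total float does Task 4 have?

11 days

te_Task 1 = (7 + 4·13 + 19)/6 = 78/6 = 13
te_Task 2 = (1 + 4·2 + 3)/6 = 12/6 = 2
te_Task 3 = (4 + 4·9 + 14)/6 = 54/6 = 9
te_Task 4 = (8 + 4·11 + 20)/6 = 72/6 = 12
te_Task 5 = (2 + 4·3 + 4)/6 = 18/6 = 3
te_Task 6 = (12 + 4·13 + 20)/6 = 84/6 = 14
te_Task 7 = (7 + 4·11 + 15)/6 = 66/6 = 11

Forward pass:
ES_Task 1 = 0; EF_Task 1 = 13
ES_Task 2 = 13; EF_Task 2 = 13+2 = 15
ES_Task 3 = 13; EF_Task 3 = 13+9 = 22
ES_Task 4 = 13; EF_Task 4 = 13+12 = 25
ES_Task 5 = 13; EF_Task 5 = 13+3 = 16
ES_Task 6 = max(EF_Task 2=15, EF_Task 3=22) = 22; EF_Task 6 = 22+14 = 36
ES_Task 7 = max(EF_Task 4=25, EF_Task 5=16, EF_Task 6=36) = 36; EF_Task 7 = 36+11 = 47
Expected project duration μ = 47 days. Critical path: Task 1 → Task 3 → Task 6 → Task 7.

Backward pass:
LF_Task 7 = 47; LS_Task 7 = 47−11 = 36
LF_Task 6 = LS_Task 7 = 36; LS_Task 6 = 36−14 = 22
LF_Task 5 = LS_Task 7 = 36; LS_Task 5 = 36−3 = 33
LF_Task 4 = LS_Task 7 = 36; LS_Task 4 = 36−12 = 24
LF_Task 3 = LS_Task 6 = 22; LS_Task 3 = 22−9 = 13
LF_Task 2 = LS_Task 6 = 22; LS_Task 2 = 22−2 = 20
LF_Task 1 = min(LS_Task 2=20, LS_Task 3=13, LS_Task 4=24, LS_Task 5=33) = 13; LS_Task 1 = 13−13 = 0
Slack_Task 4 = LS_Task 4 − ES_Task 4 = 24 − 13 = 11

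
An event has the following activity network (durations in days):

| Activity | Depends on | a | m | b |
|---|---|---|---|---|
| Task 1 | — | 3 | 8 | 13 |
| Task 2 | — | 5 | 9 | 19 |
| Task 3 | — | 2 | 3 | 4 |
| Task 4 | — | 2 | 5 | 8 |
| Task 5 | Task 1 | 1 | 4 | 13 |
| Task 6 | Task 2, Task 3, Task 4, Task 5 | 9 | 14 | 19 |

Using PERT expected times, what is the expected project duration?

27 days

te_Task 1 = (3 + 4·8 + 13)/6 = 48/6 = 8
te_Task 2 = (5 + 4·9 + 19)/6 = 60/6 = 10
te_Task 3 = (2 + 4·3 + 4)/6 = 18/6 = 3
te_Task 4 = (2 + 4·5 + 8)/6 = 30/6 = 5
te_Task 5 = (1 + 4·4 + 13)/6 = 30/6 = 5
te_Task 6 = (9 + 4·14 + 19)/6 = 84/6 = 14

Forward pass:
ES_Task 1 = 0; EF_Task 1 = 8
ES_Task 2 = 0; EF_Task 2 = 10
ES_Task 3 = 0; EF_Task 3 = 3
ES_Task 4 = 0; EF_Task 4 = 5
ES_Task 5 = 8; EF_Task 5 = 8+5 = 13
ES_Task 6 = max(EF_Task 2=10, EF_Task 3=3, EF_Task 4=5, EF_Task 5=13) = 13; EF_Task 6 = 13+14 = 27
Expected project duration μ = 27 days. Critical path: Task 1 → Task 5 → Task 6.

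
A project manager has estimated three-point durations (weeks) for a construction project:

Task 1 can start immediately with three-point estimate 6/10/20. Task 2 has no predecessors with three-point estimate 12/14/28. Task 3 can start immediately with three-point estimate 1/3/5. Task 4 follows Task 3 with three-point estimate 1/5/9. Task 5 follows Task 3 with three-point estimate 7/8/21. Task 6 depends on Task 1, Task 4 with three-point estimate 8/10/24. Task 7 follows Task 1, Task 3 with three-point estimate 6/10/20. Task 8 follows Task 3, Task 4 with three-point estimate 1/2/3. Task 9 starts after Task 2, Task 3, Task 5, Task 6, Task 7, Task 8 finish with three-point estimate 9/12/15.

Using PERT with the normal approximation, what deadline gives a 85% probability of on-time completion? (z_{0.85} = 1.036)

te_Task 1 = (6 + 4·10 + 20)/6 = 66/6 = 11; σ²_Task 1 = ((20−6)/6)² = 5.444
te_Task 2 = (12 + 4·14 + 28)/6 = 96/6 = 16; σ²_Task 2 = ((28−12)/6)² = 7.111
te_Task 3 = (1 + 4·3 + 5)/6 = 18/6 = 3; σ²_Task 3 = ((5−1)/6)² = 0.444
te_Task 4 = (1 + 4·5 + 9)/6 = 30/6 = 5; σ²_Task 4 = ((9−1)/6)² = 1.778
te_Task 5 = (7 + 4·8 + 21)/6 = 60/6 = 10; σ²_Task 5 = ((21−7)/6)² = 5.444
te_Task 6 = (8 + 4·10 + 24)/6 = 72/6 = 12; σ²_Task 6 = ((24−8)/6)² = 7.111
te_Task 7 = (6 + 4·10 + 20)/6 = 66/6 = 11; σ²_Task 7 = ((20−6)/6)² = 5.444
te_Task 8 = (1 + 4·2 + 3)/6 = 12/6 = 2; σ²_Task 8 = ((3−1)/6)² = 0.111
te_Task 9 = (9 + 4·12 + 15)/6 = 72/6 = 12; σ²_Task 9 = ((15−9)/6)² = 1.000

Forward pass:
ES_Task 1 = 0; EF_Task 1 = 11
ES_Task 2 = 0; EF_Task 2 = 16
ES_Task 3 = 0; EF_Task 3 = 3
ES_Task 4 = 3; EF_Task 4 = 3+5 = 8
ES_Task 5 = 3; EF_Task 5 = 3+10 = 13
ES_Task 6 = max(EF_Task 1=11, EF_Task 4=8) = 11; EF_Task 6 = 11+12 = 23
ES_Task 7 = max(EF_Task 1=11, EF_Task 3=3) = 11; EF_Task 7 = 11+11 = 22
ES_Task 8 = max(EF_Task 3=3, EF_Task 4=8) = 8; EF_Task 8 = 8+2 = 10
ES_Task 9 = max(EF_Task 2=16, EF_Task 3=3, EF_Task 5=13, EF_Task 6=23, EF_Task 7=22, EF_Task 8=10) = 23; EF_Task 9 = 23+12 = 35
Expected project duration μ = 35 weeks. Critical path: Task 1 → Task 6 → Task 9.

Variance along critical path = 5.444 + 7.111 + 1.000 = 13.556; σ = 3.682 weeks.
D = μ + z·σ = 35 + 1.036·3.682 = 38.8 weeks

38.8 weeks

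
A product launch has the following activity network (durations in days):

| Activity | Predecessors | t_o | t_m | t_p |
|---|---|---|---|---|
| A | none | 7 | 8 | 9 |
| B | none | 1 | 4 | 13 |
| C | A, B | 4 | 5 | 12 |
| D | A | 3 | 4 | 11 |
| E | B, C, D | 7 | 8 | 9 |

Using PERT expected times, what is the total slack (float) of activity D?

1 days

te_A = (7 + 4·8 + 9)/6 = 48/6 = 8
te_B = (1 + 4·4 + 13)/6 = 30/6 = 5
te_C = (4 + 4·5 + 12)/6 = 36/6 = 6
te_D = (3 + 4·4 + 11)/6 = 30/6 = 5
te_E = (7 + 4·8 + 9)/6 = 48/6 = 8

Forward pass:
ES_A = 0; EF_A = 8
ES_B = 0; EF_B = 5
ES_C = max(EF_A=8, EF_B=5) = 8; EF_C = 8+6 = 14
ES_D = 8; EF_D = 8+5 = 13
ES_E = max(EF_B=5, EF_C=14, EF_D=13) = 14; EF_E = 14+8 = 22
Expected project duration μ = 22 days. Critical path: A → C → E.

Backward pass:
LF_E = 22; LS_E = 22−8 = 14
LF_D = LS_E = 14; LS_D = 14−5 = 9
LF_C = LS_E = 14; LS_C = 14−6 = 8
LF_B = min(LS_C=8, LS_E=14) = 8; LS_B = 8−5 = 3
LF_A = min(LS_C=8, LS_D=9) = 8; LS_A = 8−8 = 0
Slack_D = LS_D − ES_D = 9 − 8 = 1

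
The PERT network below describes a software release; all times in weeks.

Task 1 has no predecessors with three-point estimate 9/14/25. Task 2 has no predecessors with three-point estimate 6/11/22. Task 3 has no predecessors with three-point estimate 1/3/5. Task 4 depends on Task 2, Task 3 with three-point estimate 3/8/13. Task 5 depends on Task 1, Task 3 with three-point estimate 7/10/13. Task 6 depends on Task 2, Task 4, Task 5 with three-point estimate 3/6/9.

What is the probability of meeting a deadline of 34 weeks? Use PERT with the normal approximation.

te_Task 1 = (9 + 4·14 + 25)/6 = 90/6 = 15; σ²_Task 1 = ((25−9)/6)² = 7.111
te_Task 2 = (6 + 4·11 + 22)/6 = 72/6 = 12; σ²_Task 2 = ((22−6)/6)² = 7.111
te_Task 3 = (1 + 4·3 + 5)/6 = 18/6 = 3; σ²_Task 3 = ((5−1)/6)² = 0.444
te_Task 4 = (3 + 4·8 + 13)/6 = 48/6 = 8; σ²_Task 4 = ((13−3)/6)² = 2.778
te_Task 5 = (7 + 4·10 + 13)/6 = 60/6 = 10; σ²_Task 5 = ((13−7)/6)² = 1.000
te_Task 6 = (3 + 4·6 + 9)/6 = 36/6 = 6; σ²_Task 6 = ((9−3)/6)² = 1.000

Forward pass:
ES_Task 1 = 0; EF_Task 1 = 15
ES_Task 2 = 0; EF_Task 2 = 12
ES_Task 3 = 0; EF_Task 3 = 3
ES_Task 4 = max(EF_Task 2=12, EF_Task 3=3) = 12; EF_Task 4 = 12+8 = 20
ES_Task 5 = max(EF_Task 1=15, EF_Task 3=3) = 15; EF_Task 5 = 15+10 = 25
ES_Task 6 = max(EF_Task 2=12, EF_Task 4=20, EF_Task 5=25) = 25; EF_Task 6 = 25+6 = 31
Expected project duration μ = 31 weeks. Critical path: Task 1 → Task 5 → Task 6.

Variance along critical path = 7.111 + 1.000 + 1.000 = 9.111; σ = √9.111 = 3.018 weeks.
Z = (34 − 31) / 3.018 = 0.994
P(T ≤ 34) = Φ(0.994) ≈ 0.840

0.840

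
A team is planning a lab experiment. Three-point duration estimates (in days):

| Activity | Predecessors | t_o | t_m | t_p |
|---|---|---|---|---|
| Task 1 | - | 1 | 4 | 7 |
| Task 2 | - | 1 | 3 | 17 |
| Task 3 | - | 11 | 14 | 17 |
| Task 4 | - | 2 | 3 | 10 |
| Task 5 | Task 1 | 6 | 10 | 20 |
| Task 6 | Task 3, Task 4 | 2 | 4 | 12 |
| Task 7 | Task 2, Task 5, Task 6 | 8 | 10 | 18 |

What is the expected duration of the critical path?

30 days

te_Task 1 = (1 + 4·4 + 7)/6 = 24/6 = 4
te_Task 2 = (1 + 4·3 + 17)/6 = 30/6 = 5
te_Task 3 = (11 + 4·14 + 17)/6 = 84/6 = 14
te_Task 4 = (2 + 4·3 + 10)/6 = 24/6 = 4
te_Task 5 = (6 + 4·10 + 20)/6 = 66/6 = 11
te_Task 6 = (2 + 4·4 + 12)/6 = 30/6 = 5
te_Task 7 = (8 + 4·10 + 18)/6 = 66/6 = 11

Forward pass:
ES_Task 1 = 0; EF_Task 1 = 4
ES_Task 2 = 0; EF_Task 2 = 5
ES_Task 3 = 0; EF_Task 3 = 14
ES_Task 4 = 0; EF_Task 4 = 4
ES_Task 5 = 4; EF_Task 5 = 4+11 = 15
ES_Task 6 = max(EF_Task 3=14, EF_Task 4=4) = 14; EF_Task 6 = 14+5 = 19
ES_Task 7 = max(EF_Task 2=5, EF_Task 5=15, EF_Task 6=19) = 19; EF_Task 7 = 19+11 = 30
Expected project duration μ = 30 days. Critical path: Task 3 → Task 6 → Task 7.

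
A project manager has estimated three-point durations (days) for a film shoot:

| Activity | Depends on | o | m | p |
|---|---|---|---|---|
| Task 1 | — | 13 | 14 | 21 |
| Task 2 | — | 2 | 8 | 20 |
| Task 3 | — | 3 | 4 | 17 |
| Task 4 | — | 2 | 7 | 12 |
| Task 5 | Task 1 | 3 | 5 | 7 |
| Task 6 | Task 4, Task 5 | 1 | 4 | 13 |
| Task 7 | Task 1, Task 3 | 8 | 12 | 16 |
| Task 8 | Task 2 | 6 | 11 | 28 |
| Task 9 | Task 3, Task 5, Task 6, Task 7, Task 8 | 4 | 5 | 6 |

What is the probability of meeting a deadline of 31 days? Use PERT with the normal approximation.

te_Task 1 = (13 + 4·14 + 21)/6 = 90/6 = 15; σ²_Task 1 = ((21−13)/6)² = 1.778
te_Task 2 = (2 + 4·8 + 20)/6 = 54/6 = 9; σ²_Task 2 = ((20−2)/6)² = 9.000
te_Task 3 = (3 + 4·4 + 17)/6 = 36/6 = 6; σ²_Task 3 = ((17−3)/6)² = 5.444
te_Task 4 = (2 + 4·7 + 12)/6 = 42/6 = 7; σ²_Task 4 = ((12−2)/6)² = 2.778
te_Task 5 = (3 + 4·5 + 7)/6 = 30/6 = 5; σ²_Task 5 = ((7−3)/6)² = 0.444
te_Task 6 = (1 + 4·4 + 13)/6 = 30/6 = 5; σ²_Task 6 = ((13−1)/6)² = 4.000
te_Task 7 = (8 + 4·12 + 16)/6 = 72/6 = 12; σ²_Task 7 = ((16−8)/6)² = 1.778
te_Task 8 = (6 + 4·11 + 28)/6 = 78/6 = 13; σ²_Task 8 = ((28−6)/6)² = 13.444
te_Task 9 = (4 + 4·5 + 6)/6 = 30/6 = 5; σ²_Task 9 = ((6−4)/6)² = 0.111

Forward pass:
ES_Task 1 = 0; EF_Task 1 = 15
ES_Task 2 = 0; EF_Task 2 = 9
ES_Task 3 = 0; EF_Task 3 = 6
ES_Task 4 = 0; EF_Task 4 = 7
ES_Task 5 = 15; EF_Task 5 = 15+5 = 20
ES_Task 6 = max(EF_Task 4=7, EF_Task 5=20) = 20; EF_Task 6 = 20+5 = 25
ES_Task 7 = max(EF_Task 1=15, EF_Task 3=6) = 15; EF_Task 7 = 15+12 = 27
ES_Task 8 = 9; EF_Task 8 = 9+13 = 22
ES_Task 9 = max(EF_Task 3=6, EF_Task 5=20, EF_Task 6=25, EF_Task 7=27, EF_Task 8=22) = 27; EF_Task 9 = 27+5 = 32
Expected project duration μ = 32 days. Critical path: Task 1 → Task 7 → Task 9.

Variance along critical path = 1.778 + 1.778 + 0.111 = 3.667; σ = √3.667 = 1.915 days.
Z = (31 − 32) / 1.915 = -0.522
P(T ≤ 31) = Φ(-0.522) ≈ 0.301

0.301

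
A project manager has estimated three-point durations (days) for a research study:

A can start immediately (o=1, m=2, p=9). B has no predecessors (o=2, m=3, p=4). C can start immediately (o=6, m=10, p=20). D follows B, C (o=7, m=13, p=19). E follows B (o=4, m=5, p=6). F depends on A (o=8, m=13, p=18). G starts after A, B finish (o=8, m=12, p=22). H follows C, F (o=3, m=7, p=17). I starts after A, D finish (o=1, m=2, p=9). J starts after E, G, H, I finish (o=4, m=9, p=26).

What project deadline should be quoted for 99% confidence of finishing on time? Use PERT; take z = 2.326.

te_A = (1 + 4·2 + 9)/6 = 18/6 = 3; σ²_A = ((9−1)/6)² = 1.778
te_B = (2 + 4·3 + 4)/6 = 18/6 = 3; σ²_B = ((4−2)/6)² = 0.111
te_C = (6 + 4·10 + 20)/6 = 66/6 = 11; σ²_C = ((20−6)/6)² = 5.444
te_D = (7 + 4·13 + 19)/6 = 78/6 = 13; σ²_D = ((19−7)/6)² = 4.000
te_E = (4 + 4·5 + 6)/6 = 30/6 = 5; σ²_E = ((6−4)/6)² = 0.111
te_F = (8 + 4·13 + 18)/6 = 78/6 = 13; σ²_F = ((18−8)/6)² = 2.778
te_G = (8 + 4·12 + 22)/6 = 78/6 = 13; σ²_G = ((22−8)/6)² = 5.444
te_H = (3 + 4·7 + 17)/6 = 48/6 = 8; σ²_H = ((17−3)/6)² = 5.444
te_I = (1 + 4·2 + 9)/6 = 18/6 = 3; σ²_I = ((9−1)/6)² = 1.778
te_J = (4 + 4·9 + 26)/6 = 66/6 = 11; σ²_J = ((26−4)/6)² = 13.444

Forward pass:
ES_A = 0; EF_A = 3
ES_B = 0; EF_B = 3
ES_C = 0; EF_C = 11
ES_D = max(EF_B=3, EF_C=11) = 11; EF_D = 11+13 = 24
ES_E = 3; EF_E = 3+5 = 8
ES_F = 3; EF_F = 3+13 = 16
ES_G = max(EF_A=3, EF_B=3) = 3; EF_G = 3+13 = 16
ES_H = max(EF_C=11, EF_F=16) = 16; EF_H = 16+8 = 24
ES_I = max(EF_A=3, EF_D=24) = 24; EF_I = 24+3 = 27
ES_J = max(EF_E=8, EF_G=16, EF_H=24, EF_I=27) = 27; EF_J = 27+11 = 38
Expected project duration μ = 38 days. Critical path: C → D → I → J.

Variance along critical path = 5.444 + 4.000 + 1.778 + 13.444 = 24.667; σ = 4.967 days.
D = μ + z·σ = 38 + 2.326·4.967 = 49.6 days

49.6 days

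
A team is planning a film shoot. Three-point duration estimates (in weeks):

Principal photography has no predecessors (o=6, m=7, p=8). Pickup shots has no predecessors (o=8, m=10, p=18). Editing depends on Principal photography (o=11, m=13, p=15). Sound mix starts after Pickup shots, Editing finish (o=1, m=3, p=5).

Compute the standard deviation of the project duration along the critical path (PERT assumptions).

1.00 weeks

te_Principal photography = (6 + 4·7 + 8)/6 = 42/6 = 7; σ²_Principal photography = ((8−6)/6)² = 0.111
te_Pickup shots = (8 + 4·10 + 18)/6 = 66/6 = 11; σ²_Pickup shots = ((18−8)/6)² = 2.778
te_Editing = (11 + 4·13 + 15)/6 = 78/6 = 13; σ²_Editing = ((15−11)/6)² = 0.444
te_Sound mix = (1 + 4·3 + 5)/6 = 18/6 = 3; σ²_Sound mix = ((5−1)/6)² = 0.444

Forward pass:
ES_Principal photography = 0; EF_Principal photography = 7
ES_Pickup shots = 0; EF_Pickup shots = 11
ES_Editing = 7; EF_Editing = 7+13 = 20
ES_Sound mix = max(EF_Pickup shots=11, EF_Editing=20) = 20; EF_Sound mix = 20+3 = 23
Expected project duration μ = 23 weeks. Critical path: Principal photography → Editing → Sound mix.

Variance along critical path = 0.111 + 0.444 + 0.444 = 1.000
σ = √1.000 = 1.000 weeks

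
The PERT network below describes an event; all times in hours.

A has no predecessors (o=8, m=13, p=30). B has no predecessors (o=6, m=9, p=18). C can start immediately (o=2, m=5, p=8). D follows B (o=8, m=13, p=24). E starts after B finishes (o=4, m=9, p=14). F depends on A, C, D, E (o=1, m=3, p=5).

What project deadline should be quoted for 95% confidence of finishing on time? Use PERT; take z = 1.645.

32.6 hours

te_A = (8 + 4·13 + 30)/6 = 90/6 = 15; σ²_A = ((30−8)/6)² = 13.444
te_B = (6 + 4·9 + 18)/6 = 60/6 = 10; σ²_B = ((18−6)/6)² = 4.000
te_C = (2 + 4·5 + 8)/6 = 30/6 = 5; σ²_C = ((8−2)/6)² = 1.000
te_D = (8 + 4·13 + 24)/6 = 84/6 = 14; σ²_D = ((24−8)/6)² = 7.111
te_E = (4 + 4·9 + 14)/6 = 54/6 = 9; σ²_E = ((14−4)/6)² = 2.778
te_F = (1 + 4·3 + 5)/6 = 18/6 = 3; σ²_F = ((5−1)/6)² = 0.444

Forward pass:
ES_A = 0; EF_A = 15
ES_B = 0; EF_B = 10
ES_C = 0; EF_C = 5
ES_D = 10; EF_D = 10+14 = 24
ES_E = 10; EF_E = 10+9 = 19
ES_F = max(EF_A=15, EF_C=5, EF_D=24, EF_E=19) = 24; EF_F = 24+3 = 27
Expected project duration μ = 27 hours. Critical path: B → D → F.

Variance along critical path = 4.000 + 7.111 + 0.444 = 11.556; σ = 3.399 hours.
D = μ + z·σ = 27 + 1.645·3.399 = 32.6 hours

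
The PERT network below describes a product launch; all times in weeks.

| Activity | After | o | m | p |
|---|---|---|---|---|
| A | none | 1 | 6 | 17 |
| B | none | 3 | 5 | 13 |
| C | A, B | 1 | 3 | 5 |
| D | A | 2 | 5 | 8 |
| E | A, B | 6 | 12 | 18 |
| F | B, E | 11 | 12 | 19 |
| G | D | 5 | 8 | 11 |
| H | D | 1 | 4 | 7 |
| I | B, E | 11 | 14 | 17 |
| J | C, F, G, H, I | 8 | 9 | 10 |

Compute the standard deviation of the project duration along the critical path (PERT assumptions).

te_A = (1 + 4·6 + 17)/6 = 42/6 = 7; σ²_A = ((17−1)/6)² = 7.111
te_B = (3 + 4·5 + 13)/6 = 36/6 = 6; σ²_B = ((13−3)/6)² = 2.778
te_C = (1 + 4·3 + 5)/6 = 18/6 = 3; σ²_C = ((5−1)/6)² = 0.444
te_D = (2 + 4·5 + 8)/6 = 30/6 = 5; σ²_D = ((8−2)/6)² = 1.000
te_E = (6 + 4·12 + 18)/6 = 72/6 = 12; σ²_E = ((18−6)/6)² = 4.000
te_F = (11 + 4·12 + 19)/6 = 78/6 = 13; σ²_F = ((19−11)/6)² = 1.778
te_G = (5 + 4·8 + 11)/6 = 48/6 = 8; σ²_G = ((11−5)/6)² = 1.000
te_H = (1 + 4·4 + 7)/6 = 24/6 = 4; σ²_H = ((7−1)/6)² = 1.000
te_I = (11 + 4·14 + 17)/6 = 84/6 = 14; σ²_I = ((17−11)/6)² = 1.000
te_J = (8 + 4·9 + 10)/6 = 54/6 = 9; σ²_J = ((10−8)/6)² = 0.111

Forward pass:
ES_A = 0; EF_A = 7
ES_B = 0; EF_B = 6
ES_C = max(EF_A=7, EF_B=6) = 7; EF_C = 7+3 = 10
ES_D = 7; EF_D = 7+5 = 12
ES_E = max(EF_A=7, EF_B=6) = 7; EF_E = 7+12 = 19
ES_F = max(EF_B=6, EF_E=19) = 19; EF_F = 19+13 = 32
ES_G = 12; EF_G = 12+8 = 20
ES_H = 12; EF_H = 12+4 = 16
ES_I = max(EF_B=6, EF_E=19) = 19; EF_I = 19+14 = 33
ES_J = max(EF_C=10, EF_F=32, EF_G=20, EF_H=16, EF_I=33) = 33; EF_J = 33+9 = 42
Expected project duration μ = 42 weeks. Critical path: A → E → I → J.

Variance along critical path = 7.111 + 4.000 + 1.000 + 0.111 = 12.222
σ = √12.222 = 3.496 weeks

3.50 weeks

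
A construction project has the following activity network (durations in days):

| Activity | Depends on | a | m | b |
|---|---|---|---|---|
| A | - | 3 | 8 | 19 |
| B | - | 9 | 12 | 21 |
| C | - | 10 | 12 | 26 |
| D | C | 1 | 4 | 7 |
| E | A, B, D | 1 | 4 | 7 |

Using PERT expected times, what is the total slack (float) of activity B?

5 days

te_A = (3 + 4·8 + 19)/6 = 54/6 = 9
te_B = (9 + 4·12 + 21)/6 = 78/6 = 13
te_C = (10 + 4·12 + 26)/6 = 84/6 = 14
te_D = (1 + 4·4 + 7)/6 = 24/6 = 4
te_E = (1 + 4·4 + 7)/6 = 24/6 = 4

Forward pass:
ES_A = 0; EF_A = 9
ES_B = 0; EF_B = 13
ES_C = 0; EF_C = 14
ES_D = 14; EF_D = 14+4 = 18
ES_E = max(EF_A=9, EF_B=13, EF_D=18) = 18; EF_E = 18+4 = 22
Expected project duration μ = 22 days. Critical path: C → D → E.

Backward pass:
LF_E = 22; LS_E = 22−4 = 18
LF_D = LS_E = 18; LS_D = 18−4 = 14
LF_C = LS_D = 14; LS_C = 14−14 = 0
LF_B = LS_E = 18; LS_B = 18−13 = 5
LF_A = LS_E = 18; LS_A = 18−9 = 9
Slack_B = LS_B − ES_B = 5 − 0 = 5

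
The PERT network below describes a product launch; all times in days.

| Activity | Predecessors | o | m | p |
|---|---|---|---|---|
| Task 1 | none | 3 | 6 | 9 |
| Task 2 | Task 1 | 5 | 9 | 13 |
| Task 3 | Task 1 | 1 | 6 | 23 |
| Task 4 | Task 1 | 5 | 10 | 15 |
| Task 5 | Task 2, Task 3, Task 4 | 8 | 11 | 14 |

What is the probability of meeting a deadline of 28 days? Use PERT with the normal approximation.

0.676

te_Task 1 = (3 + 4·6 + 9)/6 = 36/6 = 6; σ²_Task 1 = ((9−3)/6)² = 1.000
te_Task 2 = (5 + 4·9 + 13)/6 = 54/6 = 9; σ²_Task 2 = ((13−5)/6)² = 1.778
te_Task 3 = (1 + 4·6 + 23)/6 = 48/6 = 8; σ²_Task 3 = ((23−1)/6)² = 13.444
te_Task 4 = (5 + 4·10 + 15)/6 = 60/6 = 10; σ²_Task 4 = ((15−5)/6)² = 2.778
te_Task 5 = (8 + 4·11 + 14)/6 = 66/6 = 11; σ²_Task 5 = ((14−8)/6)² = 1.000

Forward pass:
ES_Task 1 = 0; EF_Task 1 = 6
ES_Task 2 = 6; EF_Task 2 = 6+9 = 15
ES_Task 3 = 6; EF_Task 3 = 6+8 = 14
ES_Task 4 = 6; EF_Task 4 = 6+10 = 16
ES_Task 5 = max(EF_Task 2=15, EF_Task 3=14, EF_Task 4=16) = 16; EF_Task 5 = 16+11 = 27
Expected project duration μ = 27 days. Critical path: Task 1 → Task 4 → Task 5.

Variance along critical path = 1.000 + 2.778 + 1.000 = 4.778; σ = √4.778 = 2.186 days.
Z = (28 − 27) / 2.186 = 0.457
P(T ≤ 28) = Φ(0.457) ≈ 0.676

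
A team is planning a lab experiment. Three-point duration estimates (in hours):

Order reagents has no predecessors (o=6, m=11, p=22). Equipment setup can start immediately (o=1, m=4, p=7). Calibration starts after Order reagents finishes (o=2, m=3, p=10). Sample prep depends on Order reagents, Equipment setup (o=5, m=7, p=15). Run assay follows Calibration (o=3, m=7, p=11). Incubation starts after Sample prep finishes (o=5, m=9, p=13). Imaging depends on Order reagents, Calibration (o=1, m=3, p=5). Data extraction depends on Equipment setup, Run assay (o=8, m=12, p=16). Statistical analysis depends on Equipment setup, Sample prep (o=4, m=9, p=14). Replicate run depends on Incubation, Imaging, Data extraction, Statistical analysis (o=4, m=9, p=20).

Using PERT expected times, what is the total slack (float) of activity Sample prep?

6 hours

te_Order reagents = (6 + 4·11 + 22)/6 = 72/6 = 12
te_Equipment setup = (1 + 4·4 + 7)/6 = 24/6 = 4
te_Calibration = (2 + 4·3 + 10)/6 = 24/6 = 4
te_Sample prep = (5 + 4·7 + 15)/6 = 48/6 = 8
te_Run assay = (3 + 4·7 + 11)/6 = 42/6 = 7
te_Incubation = (5 + 4·9 + 13)/6 = 54/6 = 9
te_Imaging = (1 + 4·3 + 5)/6 = 18/6 = 3
te_Data extraction = (8 + 4·12 + 16)/6 = 72/6 = 12
te_Statistical analysis = (4 + 4·9 + 14)/6 = 54/6 = 9
te_Replicate run = (4 + 4·9 + 20)/6 = 60/6 = 10

Forward pass:
ES_Order reagents = 0; EF_Order reagents = 12
ES_Equipment setup = 0; EF_Equipment setup = 4
ES_Calibration = 12; EF_Calibration = 12+4 = 16
ES_Sample prep = max(EF_Order reagents=12, EF_Equipment setup=4) = 12; EF_Sample prep = 12+8 = 20
ES_Run assay = 16; EF_Run assay = 16+7 = 23
ES_Incubation = 20; EF_Incubation = 20+9 = 29
ES_Imaging = max(EF_Order reagents=12, EF_Calibration=16) = 16; EF_Imaging = 16+3 = 19
ES_Data extraction = max(EF_Equipment setup=4, EF_Run assay=23) = 23; EF_Data extraction = 23+12 = 35
ES_Statistical analysis = max(EF_Equipment setup=4, EF_Sample prep=20) = 20; EF_Statistical analysis = 20+9 = 29
ES_Replicate run = max(EF_Incubation=29, EF_Imaging=19, EF_Data extraction=35, EF_Statistical analysis=29) = 35; EF_Replicate run = 35+10 = 45
Expected project duration μ = 45 hours. Critical path: Order reagents → Calibration → Run assay → Data extraction → Replicate run.

Backward pass:
LF_Replicate run = 45; LS_Replicate run = 45−10 = 35
LF_Statistical analysis = LS_Replicate run = 35; LS_Statistical analysis = 35−9 = 26
LF_Data extraction = LS_Replicate run = 35; LS_Data extraction = 35−12 = 23
LF_Imaging = LS_Replicate run = 35; LS_Imaging = 35−3 = 32
LF_Incubation = LS_Replicate run = 35; LS_Incubation = 35−9 = 26
LF_Run assay = LS_Data extraction = 23; LS_Run assay = 23−7 = 16
LF_Sample prep = min(LS_Incubation=26, LS_Statistical analysis=26) = 26; LS_Sample prep = 26−8 = 18
LF_Calibration = min(LS_Run assay=16, LS_Imaging=32) = 16; LS_Calibration = 16−4 = 12
LF_Equipment setup = min(LS_Sample prep=18, LS_Data extraction=23, LS_Statistical analysis=26) = 18; LS_Equipment setup = 18−4 = 14
LF_Order reagents = min(LS_Calibration=12, LS_Sample prep=18, LS_Imaging=32) = 12; LS_Order reagents = 12−12 = 0
Slack_Sample prep = LS_Sample prep − ES_Sample prep = 18 − 12 = 6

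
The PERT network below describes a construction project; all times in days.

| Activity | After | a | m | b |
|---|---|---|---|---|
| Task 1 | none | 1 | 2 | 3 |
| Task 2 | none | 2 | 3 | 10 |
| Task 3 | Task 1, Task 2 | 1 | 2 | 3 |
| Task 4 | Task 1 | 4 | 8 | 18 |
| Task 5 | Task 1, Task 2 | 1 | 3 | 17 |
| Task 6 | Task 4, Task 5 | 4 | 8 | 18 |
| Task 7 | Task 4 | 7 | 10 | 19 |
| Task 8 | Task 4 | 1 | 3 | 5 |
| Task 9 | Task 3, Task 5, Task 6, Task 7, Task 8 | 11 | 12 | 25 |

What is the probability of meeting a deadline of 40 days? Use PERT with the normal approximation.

te_Task 1 = (1 + 4·2 + 3)/6 = 12/6 = 2; σ²_Task 1 = ((3−1)/6)² = 0.111
te_Task 2 = (2 + 4·3 + 10)/6 = 24/6 = 4; σ²_Task 2 = ((10−2)/6)² = 1.778
te_Task 3 = (1 + 4·2 + 3)/6 = 12/6 = 2; σ²_Task 3 = ((3−1)/6)² = 0.111
te_Task 4 = (4 + 4·8 + 18)/6 = 54/6 = 9; σ²_Task 4 = ((18−4)/6)² = 5.444
te_Task 5 = (1 + 4·3 + 17)/6 = 30/6 = 5; σ²_Task 5 = ((17−1)/6)² = 7.111
te_Task 6 = (4 + 4·8 + 18)/6 = 54/6 = 9; σ²_Task 6 = ((18−4)/6)² = 5.444
te_Task 7 = (7 + 4·10 + 19)/6 = 66/6 = 11; σ²_Task 7 = ((19−7)/6)² = 4.000
te_Task 8 = (1 + 4·3 + 5)/6 = 18/6 = 3; σ²_Task 8 = ((5−1)/6)² = 0.444
te_Task 9 = (11 + 4·12 + 25)/6 = 84/6 = 14; σ²_Task 9 = ((25−11)/6)² = 5.444

Forward pass:
ES_Task 1 = 0; EF_Task 1 = 2
ES_Task 2 = 0; EF_Task 2 = 4
ES_Task 3 = max(EF_Task 1=2, EF_Task 2=4) = 4; EF_Task 3 = 4+2 = 6
ES_Task 4 = 2; EF_Task 4 = 2+9 = 11
ES_Task 5 = max(EF_Task 1=2, EF_Task 2=4) = 4; EF_Task 5 = 4+5 = 9
ES_Task 6 = max(EF_Task 4=11, EF_Task 5=9) = 11; EF_Task 6 = 11+9 = 20
ES_Task 7 = 11; EF_Task 7 = 11+11 = 22
ES_Task 8 = 11; EF_Task 8 = 11+3 = 14
ES_Task 9 = max(EF_Task 3=6, EF_Task 5=9, EF_Task 6=20, EF_Task 7=22, EF_Task 8=14) = 22; EF_Task 9 = 22+14 = 36
Expected project duration μ = 36 days. Critical path: Task 1 → Task 4 → Task 7 → Task 9.

Variance along critical path = 0.111 + 5.444 + 4.000 + 5.444 = 15.000; σ = √15.000 = 3.873 days.
Z = (40 − 36) / 3.873 = 1.033
P(T ≤ 40) = Φ(1.033) ≈ 0.849

0.849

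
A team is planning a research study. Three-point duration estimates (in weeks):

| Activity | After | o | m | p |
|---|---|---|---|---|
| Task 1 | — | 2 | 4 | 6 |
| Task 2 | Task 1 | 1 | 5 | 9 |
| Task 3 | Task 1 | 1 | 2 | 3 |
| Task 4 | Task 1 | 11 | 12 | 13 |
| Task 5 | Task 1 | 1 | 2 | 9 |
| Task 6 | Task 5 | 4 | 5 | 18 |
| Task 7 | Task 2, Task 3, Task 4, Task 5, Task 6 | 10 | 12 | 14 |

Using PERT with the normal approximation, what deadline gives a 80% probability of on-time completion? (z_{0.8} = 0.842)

te_Task 1 = (2 + 4·4 + 6)/6 = 24/6 = 4; σ²_Task 1 = ((6−2)/6)² = 0.444
te_Task 2 = (1 + 4·5 + 9)/6 = 30/6 = 5; σ²_Task 2 = ((9−1)/6)² = 1.778
te_Task 3 = (1 + 4·2 + 3)/6 = 12/6 = 2; σ²_Task 3 = ((3−1)/6)² = 0.111
te_Task 4 = (11 + 4·12 + 13)/6 = 72/6 = 12; σ²_Task 4 = ((13−11)/6)² = 0.111
te_Task 5 = (1 + 4·2 + 9)/6 = 18/6 = 3; σ²_Task 5 = ((9−1)/6)² = 1.778
te_Task 6 = (4 + 4·5 + 18)/6 = 42/6 = 7; σ²_Task 6 = ((18−4)/6)² = 5.444
te_Task 7 = (10 + 4·12 + 14)/6 = 72/6 = 12; σ²_Task 7 = ((14−10)/6)² = 0.444

Forward pass:
ES_Task 1 = 0; EF_Task 1 = 4
ES_Task 2 = 4; EF_Task 2 = 4+5 = 9
ES_Task 3 = 4; EF_Task 3 = 4+2 = 6
ES_Task 4 = 4; EF_Task 4 = 4+12 = 16
ES_Task 5 = 4; EF_Task 5 = 4+3 = 7
ES_Task 6 = 7; EF_Task 6 = 7+7 = 14
ES_Task 7 = max(EF_Task 2=9, EF_Task 3=6, EF_Task 4=16, EF_Task 5=7, EF_Task 6=14) = 16; EF_Task 7 = 16+12 = 28
Expected project duration μ = 28 weeks. Critical path: Task 1 → Task 4 → Task 7.

Variance along critical path = 0.444 + 0.111 + 0.444 = 1.000; σ = 1.000 weeks.
D = μ + z·σ = 28 + 0.842·1.000 = 28.8 weeks

28.8 weeks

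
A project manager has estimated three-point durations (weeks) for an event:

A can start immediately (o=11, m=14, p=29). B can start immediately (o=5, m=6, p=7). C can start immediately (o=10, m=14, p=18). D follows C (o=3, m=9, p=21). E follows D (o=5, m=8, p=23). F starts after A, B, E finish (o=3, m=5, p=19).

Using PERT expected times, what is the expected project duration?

te_A = (11 + 4·14 + 29)/6 = 96/6 = 16
te_B = (5 + 4·6 + 7)/6 = 36/6 = 6
te_C = (10 + 4·14 + 18)/6 = 84/6 = 14
te_D = (3 + 4·9 + 21)/6 = 60/6 = 10
te_E = (5 + 4·8 + 23)/6 = 60/6 = 10
te_F = (3 + 4·5 + 19)/6 = 42/6 = 7

Forward pass:
ES_A = 0; EF_A = 16
ES_B = 0; EF_B = 6
ES_C = 0; EF_C = 14
ES_D = 14; EF_D = 14+10 = 24
ES_E = 24; EF_E = 24+10 = 34
ES_F = max(EF_A=16, EF_B=6, EF_E=34) = 34; EF_F = 34+7 = 41
Expected project duration μ = 41 weeks. Critical path: C → D → E → F.

41 weeks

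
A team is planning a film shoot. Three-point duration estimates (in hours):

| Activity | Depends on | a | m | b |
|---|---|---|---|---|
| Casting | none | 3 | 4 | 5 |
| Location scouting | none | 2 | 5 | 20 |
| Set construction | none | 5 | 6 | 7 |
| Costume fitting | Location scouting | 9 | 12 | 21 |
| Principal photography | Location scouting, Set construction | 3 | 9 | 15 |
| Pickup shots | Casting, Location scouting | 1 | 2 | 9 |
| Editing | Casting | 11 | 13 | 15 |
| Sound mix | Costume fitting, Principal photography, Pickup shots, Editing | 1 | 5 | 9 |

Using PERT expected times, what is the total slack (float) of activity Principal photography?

te_Casting = (3 + 4·4 + 5)/6 = 24/6 = 4
te_Location scouting = (2 + 4·5 + 20)/6 = 42/6 = 7
te_Set construction = (5 + 4·6 + 7)/6 = 36/6 = 6
te_Costume fitting = (9 + 4·12 + 21)/6 = 78/6 = 13
te_Principal photography = (3 + 4·9 + 15)/6 = 54/6 = 9
te_Pickup shots = (1 + 4·2 + 9)/6 = 18/6 = 3
te_Editing = (11 + 4·13 + 15)/6 = 78/6 = 13
te_Sound mix = (1 + 4·5 + 9)/6 = 30/6 = 5

Forward pass:
ES_Casting = 0; EF_Casting = 4
ES_Location scouting = 0; EF_Location scouting = 7
ES_Set construction = 0; EF_Set construction = 6
ES_Costume fitting = 7; EF_Costume fitting = 7+13 = 20
ES_Principal photography = max(EF_Location scouting=7, EF_Set construction=6) = 7; EF_Principal photography = 7+9 = 16
ES_Pickup shots = max(EF_Casting=4, EF_Location scouting=7) = 7; EF_Pickup shots = 7+3 = 10
ES_Editing = 4; EF_Editing = 4+13 = 17
ES_Sound mix = max(EF_Costume fitting=20, EF_Principal photography=16, EF_Pickup shots=10, EF_Editing=17) = 20; EF_Sound mix = 20+5 = 25
Expected project duration μ = 25 hours. Critical path: Location scouting → Costume fitting → Sound mix.

Backward pass:
LF_Sound mix = 25; LS_Sound mix = 25−5 = 20
LF_Editing = LS_Sound mix = 20; LS_Editing = 20−13 = 7
LF_Pickup shots = LS_Sound mix = 20; LS_Pickup shots = 20−3 = 17
LF_Principal photography = LS_Sound mix = 20; LS_Principal photography = 20−9 = 11
LF_Costume fitting = LS_Sound mix = 20; LS_Costume fitting = 20−13 = 7
LF_Set construction = LS_Principal photography = 11; LS_Set construction = 11−6 = 5
LF_Location scouting = min(LS_Costume fitting=7, LS_Principal photography=11, LS_Pickup shots=17) = 7; LS_Location scouting = 7−7 = 0
LF_Casting = min(LS_Pickup shots=17, LS_Editing=7) = 7; LS_Casting = 7−4 = 3
Slack_Principal photography = LS_Principal photography − ES_Principal photography = 11 − 7 = 4

4 hours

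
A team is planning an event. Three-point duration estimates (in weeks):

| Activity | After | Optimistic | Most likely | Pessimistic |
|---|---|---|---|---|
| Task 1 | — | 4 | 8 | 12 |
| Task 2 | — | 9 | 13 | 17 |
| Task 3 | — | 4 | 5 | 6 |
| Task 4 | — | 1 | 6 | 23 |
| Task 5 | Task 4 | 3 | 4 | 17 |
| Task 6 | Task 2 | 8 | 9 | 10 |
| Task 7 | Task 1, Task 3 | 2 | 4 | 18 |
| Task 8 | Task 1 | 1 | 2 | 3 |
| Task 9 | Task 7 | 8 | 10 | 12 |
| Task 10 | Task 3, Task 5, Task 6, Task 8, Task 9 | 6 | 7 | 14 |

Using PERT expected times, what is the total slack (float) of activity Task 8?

14 weeks

te_Task 1 = (4 + 4·8 + 12)/6 = 48/6 = 8
te_Task 2 = (9 + 4·13 + 17)/6 = 78/6 = 13
te_Task 3 = (4 + 4·5 + 6)/6 = 30/6 = 5
te_Task 4 = (1 + 4·6 + 23)/6 = 48/6 = 8
te_Task 5 = (3 + 4·4 + 17)/6 = 36/6 = 6
te_Task 6 = (8 + 4·9 + 10)/6 = 54/6 = 9
te_Task 7 = (2 + 4·4 + 18)/6 = 36/6 = 6
te_Task 8 = (1 + 4·2 + 3)/6 = 12/6 = 2
te_Task 9 = (8 + 4·10 + 12)/6 = 60/6 = 10
te_Task 10 = (6 + 4·7 + 14)/6 = 48/6 = 8

Forward pass:
ES_Task 1 = 0; EF_Task 1 = 8
ES_Task 2 = 0; EF_Task 2 = 13
ES_Task 3 = 0; EF_Task 3 = 5
ES_Task 4 = 0; EF_Task 4 = 8
ES_Task 5 = 8; EF_Task 5 = 8+6 = 14
ES_Task 6 = 13; EF_Task 6 = 13+9 = 22
ES_Task 7 = max(EF_Task 1=8, EF_Task 3=5) = 8; EF_Task 7 = 8+6 = 14
ES_Task 8 = 8; EF_Task 8 = 8+2 = 10
ES_Task 9 = 14; EF_Task 9 = 14+10 = 24
ES_Task 10 = max(EF_Task 3=5, EF_Task 5=14, EF_Task 6=22, EF_Task 8=10, EF_Task 9=24) = 24; EF_Task 10 = 24+8 = 32
Expected project duration μ = 32 weeks. Critical path: Task 1 → Task 7 → Task 9 → Task 10.

Backward pass:
LF_Task 10 = 32; LS_Task 10 = 32−8 = 24
LF_Task 9 = LS_Task 10 = 24; LS_Task 9 = 24−10 = 14
LF_Task 8 = LS_Task 10 = 24; LS_Task 8 = 24−2 = 22
LF_Task 7 = LS_Task 9 = 14; LS_Task 7 = 14−6 = 8
LF_Task 6 = LS_Task 10 = 24; LS_Task 6 = 24−9 = 15
LF_Task 5 = LS_Task 10 = 24; LS_Task 5 = 24−6 = 18
LF_Task 4 = LS_Task 5 = 18; LS_Task 4 = 18−8 = 10
LF_Task 3 = min(LS_Task 7=8, LS_Task 10=24) = 8; LS_Task 3 = 8−5 = 3
LF_Task 2 = LS_Task 6 = 15; LS_Task 2 = 15−13 = 2
LF_Task 1 = min(LS_Task 7=8, LS_Task 8=22) = 8; LS_Task 1 = 8−8 = 0
Slack_Task 8 = LS_Task 8 − ES_Task 8 = 22 − 8 = 14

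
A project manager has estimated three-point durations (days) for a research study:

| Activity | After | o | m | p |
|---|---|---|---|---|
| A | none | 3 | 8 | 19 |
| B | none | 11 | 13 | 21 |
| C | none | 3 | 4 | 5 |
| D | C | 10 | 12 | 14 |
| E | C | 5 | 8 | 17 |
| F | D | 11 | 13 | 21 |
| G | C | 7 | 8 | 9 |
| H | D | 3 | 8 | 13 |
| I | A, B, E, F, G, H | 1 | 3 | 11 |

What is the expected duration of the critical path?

te_A = (3 + 4·8 + 19)/6 = 54/6 = 9
te_B = (11 + 4·13 + 21)/6 = 84/6 = 14
te_C = (3 + 4·4 + 5)/6 = 24/6 = 4
te_D = (10 + 4·12 + 14)/6 = 72/6 = 12
te_E = (5 + 4·8 + 17)/6 = 54/6 = 9
te_F = (11 + 4·13 + 21)/6 = 84/6 = 14
te_G = (7 + 4·8 + 9)/6 = 48/6 = 8
te_H = (3 + 4·8 + 13)/6 = 48/6 = 8
te_I = (1 + 4·3 + 11)/6 = 24/6 = 4

Forward pass:
ES_A = 0; EF_A = 9
ES_B = 0; EF_B = 14
ES_C = 0; EF_C = 4
ES_D = 4; EF_D = 4+12 = 16
ES_E = 4; EF_E = 4+9 = 13
ES_F = 16; EF_F = 16+14 = 30
ES_G = 4; EF_G = 4+8 = 12
ES_H = 16; EF_H = 16+8 = 24
ES_I = max(EF_A=9, EF_B=14, EF_E=13, EF_F=30, EF_G=12, EF_H=24) = 30; EF_I = 30+4 = 34
Expected project duration μ = 34 days. Critical path: C → D → F → I.

34 days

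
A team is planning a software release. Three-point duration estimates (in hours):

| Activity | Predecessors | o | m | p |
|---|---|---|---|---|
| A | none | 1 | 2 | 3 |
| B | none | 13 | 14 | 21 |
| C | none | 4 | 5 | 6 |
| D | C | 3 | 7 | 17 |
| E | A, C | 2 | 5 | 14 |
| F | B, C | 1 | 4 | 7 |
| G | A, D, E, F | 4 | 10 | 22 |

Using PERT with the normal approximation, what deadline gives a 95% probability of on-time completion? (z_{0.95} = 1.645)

35.6 hours

te_A = (1 + 4·2 + 3)/6 = 12/6 = 2; σ²_A = ((3−1)/6)² = 0.111
te_B = (13 + 4·14 + 21)/6 = 90/6 = 15; σ²_B = ((21−13)/6)² = 1.778
te_C = (4 + 4·5 + 6)/6 = 30/6 = 5; σ²_C = ((6−4)/6)² = 0.111
te_D = (3 + 4·7 + 17)/6 = 48/6 = 8; σ²_D = ((17−3)/6)² = 5.444
te_E = (2 + 4·5 + 14)/6 = 36/6 = 6; σ²_E = ((14−2)/6)² = 4.000
te_F = (1 + 4·4 + 7)/6 = 24/6 = 4; σ²_F = ((7−1)/6)² = 1.000
te_G = (4 + 4·10 + 22)/6 = 66/6 = 11; σ²_G = ((22−4)/6)² = 9.000

Forward pass:
ES_A = 0; EF_A = 2
ES_B = 0; EF_B = 15
ES_C = 0; EF_C = 5
ES_D = 5; EF_D = 5+8 = 13
ES_E = max(EF_A=2, EF_C=5) = 5; EF_E = 5+6 = 11
ES_F = max(EF_B=15, EF_C=5) = 15; EF_F = 15+4 = 19
ES_G = max(EF_A=2, EF_D=13, EF_E=11, EF_F=19) = 19; EF_G = 19+11 = 30
Expected project duration μ = 30 hours. Critical path: B → F → G.

Variance along critical path = 1.778 + 1.000 + 9.000 = 11.778; σ = 3.432 hours.
D = μ + z·σ = 30 + 1.645·3.432 = 35.6 hours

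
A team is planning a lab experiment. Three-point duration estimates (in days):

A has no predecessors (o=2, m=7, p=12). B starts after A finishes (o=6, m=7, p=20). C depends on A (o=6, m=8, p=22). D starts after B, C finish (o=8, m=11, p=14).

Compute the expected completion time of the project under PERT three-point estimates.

te_A = (2 + 4·7 + 12)/6 = 42/6 = 7
te_B = (6 + 4·7 + 20)/6 = 54/6 = 9
te_C = (6 + 4·8 + 22)/6 = 60/6 = 10
te_D = (8 + 4·11 + 14)/6 = 66/6 = 11

Forward pass:
ES_A = 0; EF_A = 7
ES_B = 7; EF_B = 7+9 = 16
ES_C = 7; EF_C = 7+10 = 17
ES_D = max(EF_B=16, EF_C=17) = 17; EF_D = 17+11 = 28
Expected project duration μ = 28 days. Critical path: A → C → D.

28 days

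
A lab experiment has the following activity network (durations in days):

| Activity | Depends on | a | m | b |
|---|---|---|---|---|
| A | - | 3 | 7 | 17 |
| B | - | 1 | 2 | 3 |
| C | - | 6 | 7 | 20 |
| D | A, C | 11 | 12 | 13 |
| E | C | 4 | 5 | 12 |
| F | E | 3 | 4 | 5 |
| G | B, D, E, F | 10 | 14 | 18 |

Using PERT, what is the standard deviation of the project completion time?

2.71 days

te_A = (3 + 4·7 + 17)/6 = 48/6 = 8; σ²_A = ((17−3)/6)² = 5.444
te_B = (1 + 4·2 + 3)/6 = 12/6 = 2; σ²_B = ((3−1)/6)² = 0.111
te_C = (6 + 4·7 + 20)/6 = 54/6 = 9; σ²_C = ((20−6)/6)² = 5.444
te_D = (11 + 4·12 + 13)/6 = 72/6 = 12; σ²_D = ((13−11)/6)² = 0.111
te_E = (4 + 4·5 + 12)/6 = 36/6 = 6; σ²_E = ((12−4)/6)² = 1.778
te_F = (3 + 4·4 + 5)/6 = 24/6 = 4; σ²_F = ((5−3)/6)² = 0.111
te_G = (10 + 4·14 + 18)/6 = 84/6 = 14; σ²_G = ((18−10)/6)² = 1.778

Forward pass:
ES_A = 0; EF_A = 8
ES_B = 0; EF_B = 2
ES_C = 0; EF_C = 9
ES_D = max(EF_A=8, EF_C=9) = 9; EF_D = 9+12 = 21
ES_E = 9; EF_E = 9+6 = 15
ES_F = 15; EF_F = 15+4 = 19
ES_G = max(EF_B=2, EF_D=21, EF_E=15, EF_F=19) = 21; EF_G = 21+14 = 35
Expected project duration μ = 35 days. Critical path: C → D → G.

Variance along critical path = 5.444 + 0.111 + 1.778 = 7.333
σ = √7.333 = 2.708 days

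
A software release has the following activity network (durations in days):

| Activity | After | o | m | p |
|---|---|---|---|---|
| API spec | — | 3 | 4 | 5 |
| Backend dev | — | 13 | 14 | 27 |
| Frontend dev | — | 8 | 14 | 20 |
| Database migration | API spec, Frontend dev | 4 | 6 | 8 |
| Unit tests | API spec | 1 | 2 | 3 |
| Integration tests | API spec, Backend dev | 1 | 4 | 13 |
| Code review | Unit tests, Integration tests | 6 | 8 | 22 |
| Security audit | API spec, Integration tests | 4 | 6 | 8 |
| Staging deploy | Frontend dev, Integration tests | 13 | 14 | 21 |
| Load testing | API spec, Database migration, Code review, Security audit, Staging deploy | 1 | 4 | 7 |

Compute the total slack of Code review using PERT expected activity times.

5 days

te_API spec = (3 + 4·4 + 5)/6 = 24/6 = 4
te_Backend dev = (13 + 4·14 + 27)/6 = 96/6 = 16
te_Frontend dev = (8 + 4·14 + 20)/6 = 84/6 = 14
te_Database migration = (4 + 4·6 + 8)/6 = 36/6 = 6
te_Unit tests = (1 + 4·2 + 3)/6 = 12/6 = 2
te_Integration tests = (1 + 4·4 + 13)/6 = 30/6 = 5
te_Code review = (6 + 4·8 + 22)/6 = 60/6 = 10
te_Security audit = (4 + 4·6 + 8)/6 = 36/6 = 6
te_Staging deploy = (13 + 4·14 + 21)/6 = 90/6 = 15
te_Load testing = (1 + 4·4 + 7)/6 = 24/6 = 4

Forward pass:
ES_API spec = 0; EF_API spec = 4
ES_Backend dev = 0; EF_Backend dev = 16
ES_Frontend dev = 0; EF_Frontend dev = 14
ES_Database migration = max(EF_API spec=4, EF_Frontend dev=14) = 14; EF_Database migration = 14+6 = 20
ES_Unit tests = 4; EF_Unit tests = 4+2 = 6
ES_Integration tests = max(EF_API spec=4, EF_Backend dev=16) = 16; EF_Integration tests = 16+5 = 21
ES_Code review = max(EF_Unit tests=6, EF_Integration tests=21) = 21; EF_Code review = 21+10 = 31
ES_Security audit = max(EF_API spec=4, EF_Integration tests=21) = 21; EF_Security audit = 21+6 = 27
ES_Staging deploy = max(EF_Frontend dev=14, EF_Integration tests=21) = 21; EF_Staging deploy = 21+15 = 36
ES_Load testing = max(EF_API spec=4, EF_Database migration=20, EF_Code review=31, EF_Security audit=27, EF_Staging deploy=36) = 36; EF_Load testing = 36+4 = 40
Expected project duration μ = 40 days. Critical path: Backend dev → Integration tests → Staging deploy → Load testing.

Backward pass:
LF_Load testing = 40; LS_Load testing = 40−4 = 36
LF_Staging deploy = LS_Load testing = 36; LS_Staging deploy = 36−15 = 21
LF_Security audit = LS_Load testing = 36; LS_Security audit = 36−6 = 30
LF_Code review = LS_Load testing = 36; LS_Code review = 36−10 = 26
LF_Integration tests = min(LS_Code review=26, LS_Security audit=30, LS_Staging deploy=21) = 21; LS_Integration tests = 21−5 = 16
LF_Unit tests = LS_Code review = 26; LS_Unit tests = 26−2 = 24
LF_Database migration = LS_Load testing = 36; LS_Database migration = 36−6 = 30
LF_Frontend dev = min(LS_Database migration=30, LS_Staging deploy=21) = 21; LS_Frontend dev = 21−14 = 7
LF_Backend dev = LS_Integration tests = 16; LS_Backend dev = 16−16 = 0
LF_API spec = min(LS_Database migration=30, LS_Unit tests=24, LS_Integration tests=16, LS_Security audit=30, LS_Load testing=36) = 16; LS_API spec = 16−4 = 12
Slack_Code review = LS_Code review − ES_Code review = 26 − 21 = 5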